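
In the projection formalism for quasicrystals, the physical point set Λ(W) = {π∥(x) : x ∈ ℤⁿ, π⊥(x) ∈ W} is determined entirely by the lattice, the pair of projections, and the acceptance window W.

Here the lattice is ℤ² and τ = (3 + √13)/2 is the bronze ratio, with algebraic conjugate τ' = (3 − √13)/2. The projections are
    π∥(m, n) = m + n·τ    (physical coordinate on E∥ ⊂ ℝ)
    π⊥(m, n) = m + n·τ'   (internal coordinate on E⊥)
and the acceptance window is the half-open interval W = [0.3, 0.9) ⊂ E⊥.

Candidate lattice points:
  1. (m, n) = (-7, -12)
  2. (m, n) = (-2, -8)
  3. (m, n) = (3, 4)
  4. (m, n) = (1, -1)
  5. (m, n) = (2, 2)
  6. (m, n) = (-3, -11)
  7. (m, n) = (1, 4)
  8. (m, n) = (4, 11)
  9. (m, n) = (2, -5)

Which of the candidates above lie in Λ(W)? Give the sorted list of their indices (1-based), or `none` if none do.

2, 6, 8

Compute τ' = (3−√13)/2 = -0.3028, so π⊥(m,n) = m -0.3028·n.
[1] lift (-7,-12): star map gives -3.3667; window check 0.3 ≤ -3.3667 < 0.9 is false → out
[2] lift (-2,-8): star map gives 0.4222; window check 0.3 ≤ 0.4222 < 0.9 is true → IN Λ
[3] lift (3,4): star map gives 1.7889; window check 0.3 ≤ 1.7889 < 0.9 is false → out
[4] lift (1,-1): star map gives 1.3028; window check 0.3 ≤ 1.3028 < 0.9 is false → out
[5] lift (2,2): star map gives 1.3944; window check 0.3 ≤ 1.3944 < 0.9 is false → out
[6] lift (-3,-11): star map gives 0.3305; window check 0.3 ≤ 0.3305 < 0.9 is true → IN Λ
[7] lift (1,4): star map gives -0.2111; window check 0.3 ≤ -0.2111 < 0.9 is false → out
[8] lift (4,11): star map gives 0.6695; window check 0.3 ≤ 0.6695 < 0.9 is true → IN Λ
[9] lift (2,-5): star map gives 3.5139; window check 0.3 ≤ 3.5139 < 0.9 is false → out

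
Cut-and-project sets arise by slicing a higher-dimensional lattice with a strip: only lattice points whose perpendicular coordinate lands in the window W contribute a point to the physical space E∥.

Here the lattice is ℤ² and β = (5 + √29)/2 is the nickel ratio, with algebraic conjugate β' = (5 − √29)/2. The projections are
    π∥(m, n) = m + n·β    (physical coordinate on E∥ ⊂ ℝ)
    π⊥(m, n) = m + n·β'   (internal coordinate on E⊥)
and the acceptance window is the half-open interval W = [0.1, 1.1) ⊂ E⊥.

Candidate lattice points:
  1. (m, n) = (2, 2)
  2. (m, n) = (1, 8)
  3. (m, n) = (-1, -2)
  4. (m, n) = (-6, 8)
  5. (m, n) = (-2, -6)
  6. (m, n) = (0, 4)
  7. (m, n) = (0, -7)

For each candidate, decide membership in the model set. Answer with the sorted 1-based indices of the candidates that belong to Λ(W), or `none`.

Numerically β ≈ 5.19258 and β' = −1/β ≈ -0.19258.
#1 (2,2): internal coord 2 + (2)·β' = +1.61484; +1.61484 ∉ [0.1, 1.1) → out
#2 (1,8): internal coord 1 + (8)·β' = -0.54066; -0.54066 ∉ [0.1, 1.1) → out
#3 (-1,-2): internal coord -1 + (-2)·β' = -0.61484; -0.61484 ∉ [0.1, 1.1) → out
#4 (-6,8): internal coord -6 + (8)·β' = -7.54066; -7.54066 ∉ [0.1, 1.1) → out
#5 (-2,-6): internal coord -2 + (-6)·β' = -0.84451; -0.84451 ∉ [0.1, 1.1) → out
#6 (0,4): internal coord 0 + (4)·β' = -0.77033; -0.77033 ∉ [0.1, 1.1) → out
#7 (0,-7): internal coord 0 + (-7)·β' = +1.34808; +1.34808 ∉ [0.1, 1.1) → out

none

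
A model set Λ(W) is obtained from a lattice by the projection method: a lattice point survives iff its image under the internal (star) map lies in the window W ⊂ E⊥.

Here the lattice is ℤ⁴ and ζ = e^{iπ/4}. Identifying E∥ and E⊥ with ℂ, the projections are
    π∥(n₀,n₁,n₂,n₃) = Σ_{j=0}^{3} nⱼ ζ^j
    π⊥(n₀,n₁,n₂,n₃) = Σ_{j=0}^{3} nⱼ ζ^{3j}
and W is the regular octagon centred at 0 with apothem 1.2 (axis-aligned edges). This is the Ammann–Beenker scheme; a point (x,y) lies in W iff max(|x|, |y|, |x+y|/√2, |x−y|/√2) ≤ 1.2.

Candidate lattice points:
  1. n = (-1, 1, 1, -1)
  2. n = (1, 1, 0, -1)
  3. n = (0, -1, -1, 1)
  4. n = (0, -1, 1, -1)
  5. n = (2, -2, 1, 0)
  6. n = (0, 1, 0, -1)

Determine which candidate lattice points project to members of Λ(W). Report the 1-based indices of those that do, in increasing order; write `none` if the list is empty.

2

With ζ = e^{iπ/4} the internal vectors are ζ^0,ζ^3,ζ^6,ζ^9.
candidate 1: n = (-1, 1, 1, -1) → π⊥ ≈ (-2.41421, -1.00000); max(|x|,|y|,|x±y|/√2) = 2.41421 > 1.2 ⇒ ∉ W
candidate 2: n = (1, 1, 0, -1) → π⊥ ≈ (-0.41421, +0.00000); max(|x|,|y|,|x±y|/√2) = 0.41421 ≤ 1.2 ⇒ ∈ W
candidate 3: n = (0, -1, -1, 1) → π⊥ ≈ (+1.41421, +1.00000); max(|x|,|y|,|x±y|/√2) = 1.70711 > 1.2 ⇒ ∉ W
candidate 4: n = (0, -1, 1, -1) → π⊥ ≈ (+0.00000, -2.41421); max(|x|,|y|,|x±y|/√2) = 2.41421 > 1.2 ⇒ ∉ W
candidate 5: n = (2, -2, 1, 0) → π⊥ ≈ (+3.41421, -2.41421); max(|x|,|y|,|x±y|/√2) = 4.12132 > 1.2 ⇒ ∉ W
candidate 6: n = (0, 1, 0, -1) → π⊥ ≈ (-1.41421, +0.00000); max(|x|,|y|,|x±y|/√2) = 1.41421 > 1.2 ⇒ ∉ W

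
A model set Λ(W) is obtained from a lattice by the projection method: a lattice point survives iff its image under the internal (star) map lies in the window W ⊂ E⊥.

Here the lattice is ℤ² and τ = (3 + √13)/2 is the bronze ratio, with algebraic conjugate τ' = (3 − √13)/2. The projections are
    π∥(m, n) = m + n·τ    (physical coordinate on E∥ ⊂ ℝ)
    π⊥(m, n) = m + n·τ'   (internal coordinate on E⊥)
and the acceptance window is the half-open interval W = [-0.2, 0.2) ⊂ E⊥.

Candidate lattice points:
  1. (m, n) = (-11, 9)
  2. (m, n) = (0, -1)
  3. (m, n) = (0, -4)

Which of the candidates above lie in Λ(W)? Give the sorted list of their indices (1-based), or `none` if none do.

τ' = (3−√13)/2 ≈ -0.30278.
#1 (-11,9): internal coord -11 + (9)·τ' = -13.72498; -13.72498 ∉ [-0.2, 0.2) → out
#2 (0,-1): internal coord 0 + (-1)·τ' = +0.30278; +0.30278 ∉ [-0.2, 0.2) → out
#3 (0,-4): internal coord 0 + (-4)·τ' = +1.21110; +1.21110 ∉ [-0.2, 0.2) → out

none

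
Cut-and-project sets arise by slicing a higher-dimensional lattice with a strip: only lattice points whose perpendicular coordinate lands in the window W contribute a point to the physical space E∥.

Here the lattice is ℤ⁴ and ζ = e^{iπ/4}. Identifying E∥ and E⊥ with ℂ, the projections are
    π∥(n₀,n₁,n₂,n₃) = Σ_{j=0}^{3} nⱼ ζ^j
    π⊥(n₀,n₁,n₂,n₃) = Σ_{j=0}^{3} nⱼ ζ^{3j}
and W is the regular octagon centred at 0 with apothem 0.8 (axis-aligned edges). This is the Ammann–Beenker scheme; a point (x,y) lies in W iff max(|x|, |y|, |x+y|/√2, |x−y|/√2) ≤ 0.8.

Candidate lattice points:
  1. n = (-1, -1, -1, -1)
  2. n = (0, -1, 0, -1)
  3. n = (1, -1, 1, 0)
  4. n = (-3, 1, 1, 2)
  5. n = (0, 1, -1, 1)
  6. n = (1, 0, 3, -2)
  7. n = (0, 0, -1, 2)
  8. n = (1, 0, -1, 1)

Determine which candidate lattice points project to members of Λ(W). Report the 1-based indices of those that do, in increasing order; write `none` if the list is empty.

none

π⊥(n) = n₀ + n₁ζ³ + n₂ζ⁶ + n₃ζ⁹ where ζ = e^{iπ/4}.
candidate 1: n = (-1, -1, -1, -1) → π⊥ ≈ (-1.00000, -0.41421); max(|x|,|y|,|x±y|/√2) = 1.00000 > 0.8 ⇒ ∉ W
candidate 2: n = (0, -1, 0, -1) → π⊥ ≈ (+0.00000, -1.41421); max(|x|,|y|,|x±y|/√2) = 1.41421 > 0.8 ⇒ ∉ W
candidate 3: n = (1, -1, 1, 0) → π⊥ ≈ (+1.70711, -1.70711); max(|x|,|y|,|x±y|/√2) = 2.41421 > 0.8 ⇒ ∉ W
candidate 4: n = (-3, 1, 1, 2) → π⊥ ≈ (-2.29289, +1.12132); max(|x|,|y|,|x±y|/√2) = 2.41421 > 0.8 ⇒ ∉ W
candidate 5: n = (0, 1, -1, 1) → π⊥ ≈ (+0.00000, +2.41421); max(|x|,|y|,|x±y|/√2) = 2.41421 > 0.8 ⇒ ∉ W
candidate 6: n = (1, 0, 3, -2) → π⊥ ≈ (-0.41421, -4.41421); max(|x|,|y|,|x±y|/√2) = 4.41421 > 0.8 ⇒ ∉ W
candidate 7: n = (0, 0, -1, 2) → π⊥ ≈ (+1.41421, +2.41421); max(|x|,|y|,|x±y|/√2) = 2.70711 > 0.8 ⇒ ∉ W
candidate 8: n = (1, 0, -1, 1) → π⊥ ≈ (+1.70711, +1.70711); max(|x|,|y|,|x±y|/√2) = 2.41421 > 0.8 ⇒ ∉ W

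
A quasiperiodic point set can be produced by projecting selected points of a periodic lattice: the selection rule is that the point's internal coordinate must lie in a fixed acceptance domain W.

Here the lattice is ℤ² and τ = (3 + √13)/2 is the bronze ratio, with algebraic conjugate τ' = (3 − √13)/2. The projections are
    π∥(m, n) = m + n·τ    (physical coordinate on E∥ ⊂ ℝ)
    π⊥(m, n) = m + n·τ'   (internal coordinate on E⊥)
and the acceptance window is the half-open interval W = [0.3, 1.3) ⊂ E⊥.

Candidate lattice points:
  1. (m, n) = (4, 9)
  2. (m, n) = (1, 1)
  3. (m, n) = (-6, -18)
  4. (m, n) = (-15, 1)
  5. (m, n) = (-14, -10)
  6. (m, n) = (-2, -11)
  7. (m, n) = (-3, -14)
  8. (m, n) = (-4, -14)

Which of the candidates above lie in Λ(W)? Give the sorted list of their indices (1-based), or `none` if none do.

1, 2, 7

Compute τ' = (3−√13)/2 = -0.30278, so π⊥(m,n) = m -0.30278·n.
candidate 1: (m,n)=(4,9) → π∥ = 4+9·τ ≈ 33.72498, π⊥ = 4+9·τ' ≈ 1.27502 ∈ [0.3, 1.3) ⇒ IN Λ
candidate 2: (m,n)=(1,1) → π∥ = 1+1·τ ≈ 4.30278, π⊥ = 1+1·τ' ≈ 0.69722 ∈ [0.3, 1.3) ⇒ IN Λ
candidate 3: (m,n)=(-6,-18) → π∥ = -6-18·τ ≈ -65.44996, π⊥ = -6-18·τ' ≈ -0.55004 ∉ [0.3, 1.3) ⇒ out
candidate 4: (m,n)=(-15,1) → π∥ = -15+1·τ ≈ -11.69722, π⊥ = -15+1·τ' ≈ -15.30278 ∉ [0.3, 1.3) ⇒ out
candidate 5: (m,n)=(-14,-10) → π∥ = -14-10·τ ≈ -47.02776, π⊥ = -14-10·τ' ≈ -10.97224 ∉ [0.3, 1.3) ⇒ out
candidate 6: (m,n)=(-2,-11) → π∥ = -2-11·τ ≈ -38.33053, π⊥ = -2-11·τ' ≈ 1.33053 ∉ [0.3, 1.3) ⇒ out
candidate 7: (m,n)=(-3,-14) → π∥ = -3-14·τ ≈ -49.23886, π⊥ = -3-14·τ' ≈ 1.23886 ∈ [0.3, 1.3) ⇒ IN Λ
candidate 8: (m,n)=(-4,-14) → π∥ = -4-14·τ ≈ -50.23886, π⊥ = -4-14·τ' ≈ 0.23886 ∉ [0.3, 1.3) ⇒ out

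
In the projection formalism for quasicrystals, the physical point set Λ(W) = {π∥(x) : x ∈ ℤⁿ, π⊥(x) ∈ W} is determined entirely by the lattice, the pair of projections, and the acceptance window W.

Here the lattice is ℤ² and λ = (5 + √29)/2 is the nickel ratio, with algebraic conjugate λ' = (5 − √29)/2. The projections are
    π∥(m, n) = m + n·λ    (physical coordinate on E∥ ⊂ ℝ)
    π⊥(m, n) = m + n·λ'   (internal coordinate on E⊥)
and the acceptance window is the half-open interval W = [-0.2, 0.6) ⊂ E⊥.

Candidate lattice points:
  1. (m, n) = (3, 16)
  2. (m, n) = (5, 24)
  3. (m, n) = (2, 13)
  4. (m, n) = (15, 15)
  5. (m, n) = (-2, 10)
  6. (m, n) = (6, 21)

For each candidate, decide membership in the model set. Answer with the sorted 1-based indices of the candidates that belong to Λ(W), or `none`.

λ' = (5−√29)/2 ≈ -0.1926.
[1] lift (3,16): star map gives -0.0813; window check -0.2 ≤ -0.0813 < 0.6 is true → IN Λ
[2] lift (5,24): star map gives 0.3780; window check -0.2 ≤ 0.3780 < 0.6 is true → IN Λ
[3] lift (2,13): star map gives -0.5036; window check -0.2 ≤ -0.5036 < 0.6 is false → out
[4] lift (15,15): star map gives 12.1113; window check -0.2 ≤ 12.1113 < 0.6 is false → out
[5] lift (-2,10): star map gives -3.9258; window check -0.2 ≤ -3.9258 < 0.6 is false → out
[6] lift (6,21): star map gives 1.9558; window check -0.2 ≤ 1.9558 < 0.6 is false → out

1, 2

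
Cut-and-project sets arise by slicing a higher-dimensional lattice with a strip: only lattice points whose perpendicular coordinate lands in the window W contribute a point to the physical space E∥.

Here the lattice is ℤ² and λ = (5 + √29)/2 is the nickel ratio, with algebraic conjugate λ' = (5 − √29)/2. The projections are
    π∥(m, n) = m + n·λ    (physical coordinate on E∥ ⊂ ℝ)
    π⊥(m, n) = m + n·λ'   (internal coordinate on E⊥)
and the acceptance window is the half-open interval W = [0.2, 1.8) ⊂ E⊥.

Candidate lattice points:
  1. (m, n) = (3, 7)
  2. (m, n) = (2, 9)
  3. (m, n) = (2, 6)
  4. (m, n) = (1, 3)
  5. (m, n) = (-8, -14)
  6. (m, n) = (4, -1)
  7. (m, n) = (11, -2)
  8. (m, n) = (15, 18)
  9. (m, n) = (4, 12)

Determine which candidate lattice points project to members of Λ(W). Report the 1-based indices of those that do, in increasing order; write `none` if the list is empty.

1, 2, 3, 4, 9

Compute λ' = (5−√29)/2 = -0.192582, so π⊥(m,n) = m -0.192582·n.
[1] lift (3,7): star map gives 1.651923; window check 0.2 ≤ 1.651923 < 1.8 is true → IN Λ
[2] lift (2,9): star map gives 0.266758; window check 0.2 ≤ 0.266758 < 1.8 is true → IN Λ
[3] lift (2,6): star map gives 0.844506; window check 0.2 ≤ 0.844506 < 1.8 is true → IN Λ
[4] lift (1,3): star map gives 0.422253; window check 0.2 ≤ 0.422253 < 1.8 is true → IN Λ
[5] lift (-8,-14): star map gives -5.303846; window check 0.2 ≤ -5.303846 < 1.8 is false → out
[6] lift (4,-1): star map gives 4.192582; window check 0.2 ≤ 4.192582 < 1.8 is false → out
[7] lift (11,-2): star map gives 11.385165; window check 0.2 ≤ 11.385165 < 1.8 is false → out
[8] lift (15,18): star map gives 11.533517; window check 0.2 ≤ 11.533517 < 1.8 is false → out
[9] lift (4,12): star map gives 1.689011; window check 0.2 ≤ 1.689011 < 1.8 is true → IN Λ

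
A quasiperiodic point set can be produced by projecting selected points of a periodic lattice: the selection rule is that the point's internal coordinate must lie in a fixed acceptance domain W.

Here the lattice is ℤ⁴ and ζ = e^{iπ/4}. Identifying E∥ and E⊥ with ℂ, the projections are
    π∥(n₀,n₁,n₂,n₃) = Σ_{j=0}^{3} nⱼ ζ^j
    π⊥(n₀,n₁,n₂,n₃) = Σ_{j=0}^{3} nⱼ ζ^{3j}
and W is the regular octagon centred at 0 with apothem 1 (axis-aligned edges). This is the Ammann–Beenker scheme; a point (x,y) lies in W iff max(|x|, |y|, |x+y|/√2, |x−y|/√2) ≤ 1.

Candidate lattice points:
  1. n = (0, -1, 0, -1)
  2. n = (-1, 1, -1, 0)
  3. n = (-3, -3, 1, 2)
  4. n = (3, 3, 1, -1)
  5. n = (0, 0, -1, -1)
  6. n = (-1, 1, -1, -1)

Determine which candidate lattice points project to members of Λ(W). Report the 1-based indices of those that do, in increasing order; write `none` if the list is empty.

4, 5

π⊥(n) = n₀ + n₁ζ³ + n₂ζ⁶ + n₃ζ⁹ where ζ = e^{iπ/4}.
candidate 1: n = (0, -1, 0, -1) → π⊥ ≈ (+0.000000, -1.414214); max(|x|,|y|,|x±y|/√2) = 1.414214 > 1 ⇒ ∉ W
candidate 2: n = (-1, 1, -1, 0) → π⊥ ≈ (-1.707107, +1.707107); max(|x|,|y|,|x±y|/√2) = 2.414214 > 1 ⇒ ∉ W
candidate 3: n = (-3, -3, 1, 2) → π⊥ ≈ (+0.535534, -1.707107); max(|x|,|y|,|x±y|/√2) = 1.707107 > 1 ⇒ ∉ W
candidate 4: n = (3, 3, 1, -1) → π⊥ ≈ (+0.171573, +0.414214); max(|x|,|y|,|x±y|/√2) = 0.414214 ≤ 1 ⇒ ∈ W
candidate 5: n = (0, 0, -1, -1) → π⊥ ≈ (-0.707107, +0.292893); max(|x|,|y|,|x±y|/√2) = 0.707107 ≤ 1 ⇒ ∈ W
candidate 6: n = (-1, 1, -1, -1) → π⊥ ≈ (-2.414214, +1.000000); max(|x|,|y|,|x±y|/√2) = 2.414214 > 1 ⇒ ∉ W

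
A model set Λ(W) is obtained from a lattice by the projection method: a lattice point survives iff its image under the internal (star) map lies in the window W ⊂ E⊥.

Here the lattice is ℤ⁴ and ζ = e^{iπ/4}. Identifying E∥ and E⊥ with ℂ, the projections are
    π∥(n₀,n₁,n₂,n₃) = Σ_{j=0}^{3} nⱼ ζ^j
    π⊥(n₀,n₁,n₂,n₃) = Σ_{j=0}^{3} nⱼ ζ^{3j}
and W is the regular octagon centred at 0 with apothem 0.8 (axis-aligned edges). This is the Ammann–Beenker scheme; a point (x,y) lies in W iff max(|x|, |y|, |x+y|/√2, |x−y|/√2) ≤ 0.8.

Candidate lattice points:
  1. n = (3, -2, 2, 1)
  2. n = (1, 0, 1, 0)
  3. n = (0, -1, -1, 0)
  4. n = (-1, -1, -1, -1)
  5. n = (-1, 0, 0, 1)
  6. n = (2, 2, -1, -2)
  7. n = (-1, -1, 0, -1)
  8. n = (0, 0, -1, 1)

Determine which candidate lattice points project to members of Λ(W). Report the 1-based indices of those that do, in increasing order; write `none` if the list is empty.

Internal map: ζ^{3j} for j=0..3 gives (1,0), (−√2/2,√2/2), (0,−1), (√2/2,√2/2).
candidate 1: n = (3, -2, 2, 1) → π⊥ ≈ (+5.12132, -2.70711); max(|x|,|y|,|x±y|/√2) = 5.53553 > 0.8 ⇒ ∉ W
candidate 2: n = (1, 0, 1, 0) → π⊥ ≈ (+1.00000, -1.00000); max(|x|,|y|,|x±y|/√2) = 1.41421 > 0.8 ⇒ ∉ W
candidate 3: n = (0, -1, -1, 0) → π⊥ ≈ (+0.70711, +0.29289); max(|x|,|y|,|x±y|/√2) = 0.70711 ≤ 0.8 ⇒ ∈ W
candidate 4: n = (-1, -1, -1, -1) → π⊥ ≈ (-1.00000, -0.41421); max(|x|,|y|,|x±y|/√2) = 1.00000 > 0.8 ⇒ ∉ W
candidate 5: n = (-1, 0, 0, 1) → π⊥ ≈ (-0.29289, +0.70711); max(|x|,|y|,|x±y|/√2) = 0.70711 ≤ 0.8 ⇒ ∈ W
candidate 6: n = (2, 2, -1, -2) → π⊥ ≈ (-0.82843, +1.00000); max(|x|,|y|,|x±y|/√2) = 1.29289 > 0.8 ⇒ ∉ W
candidate 7: n = (-1, -1, 0, -1) → π⊥ ≈ (-1.00000, -1.41421); max(|x|,|y|,|x±y|/√2) = 1.70711 > 0.8 ⇒ ∉ W
candidate 8: n = (0, 0, -1, 1) → π⊥ ≈ (+0.70711, +1.70711); max(|x|,|y|,|x±y|/√2) = 1.70711 > 0.8 ⇒ ∉ W

3, 5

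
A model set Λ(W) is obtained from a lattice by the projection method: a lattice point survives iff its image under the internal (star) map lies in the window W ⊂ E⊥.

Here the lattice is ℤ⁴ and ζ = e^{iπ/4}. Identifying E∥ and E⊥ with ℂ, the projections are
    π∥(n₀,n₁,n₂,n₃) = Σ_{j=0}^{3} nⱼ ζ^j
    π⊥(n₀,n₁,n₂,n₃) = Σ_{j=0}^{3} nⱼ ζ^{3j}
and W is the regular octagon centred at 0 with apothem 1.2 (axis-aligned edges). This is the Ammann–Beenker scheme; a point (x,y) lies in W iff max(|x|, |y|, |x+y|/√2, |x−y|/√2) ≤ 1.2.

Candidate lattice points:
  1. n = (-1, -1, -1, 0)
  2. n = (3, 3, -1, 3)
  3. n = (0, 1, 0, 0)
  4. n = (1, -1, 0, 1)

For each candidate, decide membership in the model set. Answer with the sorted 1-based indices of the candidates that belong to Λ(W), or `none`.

π⊥(n) = n₀ + n₁ζ³ + n₂ζ⁶ + n₃ζ⁹ where ζ = e^{iπ/4}.
#1 (-1, -1, -1, 0): internal (-0.29289, 0.29289); octagon support 0.41421 vs apothem 1.2 → ∈ W
#2 (3, 3, -1, 3): internal (3.00000, 5.24264); octagon support 5.82843 vs apothem 1.2 → ∉ W
#3 (0, 1, 0, 0): internal (-0.70711, 0.70711); octagon support 1.00000 vs apothem 1.2 → ∈ W
#4 (1, -1, 0, 1): internal (2.41421, 0.00000); octagon support 2.41421 vs apothem 1.2 → ∉ W

1, 3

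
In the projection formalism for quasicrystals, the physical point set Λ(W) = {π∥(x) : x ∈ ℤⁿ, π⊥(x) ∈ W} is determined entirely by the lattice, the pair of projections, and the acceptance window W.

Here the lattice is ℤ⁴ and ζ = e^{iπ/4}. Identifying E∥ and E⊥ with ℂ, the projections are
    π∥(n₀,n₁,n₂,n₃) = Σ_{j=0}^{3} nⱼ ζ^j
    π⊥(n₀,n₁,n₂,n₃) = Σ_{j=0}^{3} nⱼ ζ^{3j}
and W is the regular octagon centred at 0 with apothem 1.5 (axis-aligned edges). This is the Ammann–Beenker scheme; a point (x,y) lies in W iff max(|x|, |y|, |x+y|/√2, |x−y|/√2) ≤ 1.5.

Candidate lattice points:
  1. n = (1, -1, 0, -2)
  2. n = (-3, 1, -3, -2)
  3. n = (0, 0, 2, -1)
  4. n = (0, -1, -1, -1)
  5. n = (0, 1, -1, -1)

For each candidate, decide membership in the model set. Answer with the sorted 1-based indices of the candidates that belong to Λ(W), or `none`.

Internal map: ζ^{3j} for j=0..3 gives (1,0), (−√2/2,√2/2), (0,−1), (√2/2,√2/2).
#1 (1, -1, 0, -2): internal (0.292893, -2.121320); octagon support 2.121320 vs apothem 1.5 → ∉ W
#2 (-3, 1, -3, -2): internal (-5.121320, 2.292893); octagon support 5.242641 vs apothem 1.5 → ∉ W
#3 (0, 0, 2, -1): internal (-0.707107, -2.707107); octagon support 2.707107 vs apothem 1.5 → ∉ W
#4 (0, -1, -1, -1): internal (0.000000, -0.414214); octagon support 0.414214 vs apothem 1.5 → ∈ W
#5 (0, 1, -1, -1): internal (-1.414214, 1.000000); octagon support 1.707107 vs apothem 1.5 → ∉ W

4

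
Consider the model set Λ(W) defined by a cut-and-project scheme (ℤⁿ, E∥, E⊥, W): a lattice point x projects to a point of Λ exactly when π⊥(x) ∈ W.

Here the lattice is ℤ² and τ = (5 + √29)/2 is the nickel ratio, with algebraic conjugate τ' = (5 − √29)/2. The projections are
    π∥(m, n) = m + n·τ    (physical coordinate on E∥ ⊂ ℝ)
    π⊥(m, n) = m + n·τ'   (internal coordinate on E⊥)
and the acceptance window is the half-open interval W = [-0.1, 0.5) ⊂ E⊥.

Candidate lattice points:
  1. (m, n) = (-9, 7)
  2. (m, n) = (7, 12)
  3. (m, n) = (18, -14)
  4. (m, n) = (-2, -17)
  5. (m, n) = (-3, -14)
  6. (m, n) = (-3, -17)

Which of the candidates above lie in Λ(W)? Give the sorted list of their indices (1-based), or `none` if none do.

6

τ' = (5−√29)/2 ≈ -0.192582.
candidate 1: (m,n)=(-9,7) → π∥ = -9+7·τ ≈ 27.348077, π⊥ = -9+7·τ' ≈ -10.348077 ∉ [-0.1, 0.5) ⇒ out
candidate 2: (m,n)=(7,12) → π∥ = 7+12·τ ≈ 69.310989, π⊥ = 7+12·τ' ≈ 4.689011 ∉ [-0.1, 0.5) ⇒ out
candidate 3: (m,n)=(18,-14) → π∥ = 18-14·τ ≈ -54.696154, π⊥ = 18-14·τ' ≈ 20.696154 ∉ [-0.1, 0.5) ⇒ out
candidate 4: (m,n)=(-2,-17) → π∥ = -2-17·τ ≈ -90.273901, π⊥ = -2-17·τ' ≈ 1.273901 ∉ [-0.1, 0.5) ⇒ out
candidate 5: (m,n)=(-3,-14) → π∥ = -3-14·τ ≈ -75.696154, π⊥ = -3-14·τ' ≈ -0.303846 ∉ [-0.1, 0.5) ⇒ out
candidate 6: (m,n)=(-3,-17) → π∥ = -3-17·τ ≈ -91.273901, π⊥ = -3-17·τ' ≈ 0.273901 ∈ [-0.1, 0.5) ⇒ IN Λ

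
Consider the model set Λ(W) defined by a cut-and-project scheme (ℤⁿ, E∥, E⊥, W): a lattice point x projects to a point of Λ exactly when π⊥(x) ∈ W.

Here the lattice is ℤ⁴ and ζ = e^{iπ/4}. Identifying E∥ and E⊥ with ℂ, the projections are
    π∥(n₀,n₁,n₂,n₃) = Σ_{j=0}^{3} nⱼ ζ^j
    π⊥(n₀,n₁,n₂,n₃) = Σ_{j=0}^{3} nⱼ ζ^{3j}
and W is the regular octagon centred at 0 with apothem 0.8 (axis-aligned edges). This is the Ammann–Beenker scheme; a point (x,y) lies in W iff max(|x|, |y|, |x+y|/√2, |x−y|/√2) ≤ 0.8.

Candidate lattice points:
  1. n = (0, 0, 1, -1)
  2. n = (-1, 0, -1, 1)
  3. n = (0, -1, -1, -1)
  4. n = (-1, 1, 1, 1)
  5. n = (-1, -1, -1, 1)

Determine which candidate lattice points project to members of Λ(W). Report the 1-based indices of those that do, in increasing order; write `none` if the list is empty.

3

Internal map: ζ^{3j} for j=0..3 gives (1,0), (−√2/2,√2/2), (0,−1), (√2/2,√2/2).
candidate 1: n = (0, 0, 1, -1) → π⊥ ≈ (-0.70711, -1.70711); max(|x|,|y|,|x±y|/√2) = 1.70711 > 0.8 ⇒ ∉ W
candidate 2: n = (-1, 0, -1, 1) → π⊥ ≈ (-0.29289, +1.70711); max(|x|,|y|,|x±y|/√2) = 1.70711 > 0.8 ⇒ ∉ W
candidate 3: n = (0, -1, -1, -1) → π⊥ ≈ (+0.00000, -0.41421); max(|x|,|y|,|x±y|/√2) = 0.41421 ≤ 0.8 ⇒ ∈ W
candidate 4: n = (-1, 1, 1, 1) → π⊥ ≈ (-1.00000, +0.41421); max(|x|,|y|,|x±y|/√2) = 1.00000 > 0.8 ⇒ ∉ W
candidate 5: n = (-1, -1, -1, 1) → π⊥ ≈ (+0.41421, +1.00000); max(|x|,|y|,|x±y|/√2) = 1.00000 > 0.8 ⇒ ∉ W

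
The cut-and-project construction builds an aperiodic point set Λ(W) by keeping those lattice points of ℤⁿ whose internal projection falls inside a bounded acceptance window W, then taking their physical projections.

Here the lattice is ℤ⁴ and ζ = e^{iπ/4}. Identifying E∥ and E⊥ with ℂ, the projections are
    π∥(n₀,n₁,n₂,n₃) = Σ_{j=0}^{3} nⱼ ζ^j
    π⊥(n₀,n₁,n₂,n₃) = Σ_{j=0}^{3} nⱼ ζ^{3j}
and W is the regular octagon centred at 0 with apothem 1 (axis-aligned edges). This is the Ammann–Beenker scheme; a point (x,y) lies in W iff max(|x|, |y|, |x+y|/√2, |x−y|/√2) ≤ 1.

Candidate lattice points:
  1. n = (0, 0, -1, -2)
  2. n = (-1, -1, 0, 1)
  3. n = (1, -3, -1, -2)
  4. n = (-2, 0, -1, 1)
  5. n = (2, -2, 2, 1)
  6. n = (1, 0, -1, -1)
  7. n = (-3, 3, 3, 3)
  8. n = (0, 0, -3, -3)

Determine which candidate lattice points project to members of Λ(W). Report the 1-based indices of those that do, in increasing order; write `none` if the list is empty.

2, 6

With ζ = e^{iπ/4} the internal vectors are ζ^0,ζ^3,ζ^6,ζ^9.
candidate 1: n = (0, 0, -1, -2) → π⊥ ≈ (-1.41421, -0.41421); max(|x|,|y|,|x±y|/√2) = 1.41421 > 1 ⇒ ∉ W
candidate 2: n = (-1, -1, 0, 1) → π⊥ ≈ (+0.41421, +0.00000); max(|x|,|y|,|x±y|/√2) = 0.41421 ≤ 1 ⇒ ∈ W
candidate 3: n = (1, -3, -1, -2) → π⊥ ≈ (+1.70711, -2.53553); max(|x|,|y|,|x±y|/√2) = 3.00000 > 1 ⇒ ∉ W
candidate 4: n = (-2, 0, -1, 1) → π⊥ ≈ (-1.29289, +1.70711); max(|x|,|y|,|x±y|/√2) = 2.12132 > 1 ⇒ ∉ W
candidate 5: n = (2, -2, 2, 1) → π⊥ ≈ (+4.12132, -2.70711); max(|x|,|y|,|x±y|/√2) = 4.82843 > 1 ⇒ ∉ W
candidate 6: n = (1, 0, -1, -1) → π⊥ ≈ (+0.29289, +0.29289); max(|x|,|y|,|x±y|/√2) = 0.41421 ≤ 1 ⇒ ∈ W
candidate 7: n = (-3, 3, 3, 3) → π⊥ ≈ (-3.00000, +1.24264); max(|x|,|y|,|x±y|/√2) = 3.00000 > 1 ⇒ ∉ W
candidate 8: n = (0, 0, -3, -3) → π⊥ ≈ (-2.12132, +0.87868); max(|x|,|y|,|x±y|/√2) = 2.12132 > 1 ⇒ ∉ W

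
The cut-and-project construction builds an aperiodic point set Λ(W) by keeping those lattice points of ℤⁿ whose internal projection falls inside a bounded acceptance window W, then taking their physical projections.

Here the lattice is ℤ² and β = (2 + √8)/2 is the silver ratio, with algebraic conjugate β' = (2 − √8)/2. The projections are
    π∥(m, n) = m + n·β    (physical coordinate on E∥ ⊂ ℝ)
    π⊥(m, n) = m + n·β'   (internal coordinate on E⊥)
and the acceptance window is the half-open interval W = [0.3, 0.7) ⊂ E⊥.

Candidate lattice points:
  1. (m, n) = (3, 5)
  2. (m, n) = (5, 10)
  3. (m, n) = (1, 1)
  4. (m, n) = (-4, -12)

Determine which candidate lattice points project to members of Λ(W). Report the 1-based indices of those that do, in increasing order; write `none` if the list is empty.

Numerically β ≈ 2.4142 and β' = −1/β ≈ -0.4142.
[1] lift (3,5): star map gives 0.9289; window check 0.3 ≤ 0.9289 < 0.7 is false → out
[2] lift (5,10): star map gives 0.8579; window check 0.3 ≤ 0.8579 < 0.7 is false → out
[3] lift (1,1): star map gives 0.5858; window check 0.3 ≤ 0.5858 < 0.7 is true → IN Λ
[4] lift (-4,-12): star map gives 0.9706; window check 0.3 ≤ 0.9706 < 0.7 is false → out

3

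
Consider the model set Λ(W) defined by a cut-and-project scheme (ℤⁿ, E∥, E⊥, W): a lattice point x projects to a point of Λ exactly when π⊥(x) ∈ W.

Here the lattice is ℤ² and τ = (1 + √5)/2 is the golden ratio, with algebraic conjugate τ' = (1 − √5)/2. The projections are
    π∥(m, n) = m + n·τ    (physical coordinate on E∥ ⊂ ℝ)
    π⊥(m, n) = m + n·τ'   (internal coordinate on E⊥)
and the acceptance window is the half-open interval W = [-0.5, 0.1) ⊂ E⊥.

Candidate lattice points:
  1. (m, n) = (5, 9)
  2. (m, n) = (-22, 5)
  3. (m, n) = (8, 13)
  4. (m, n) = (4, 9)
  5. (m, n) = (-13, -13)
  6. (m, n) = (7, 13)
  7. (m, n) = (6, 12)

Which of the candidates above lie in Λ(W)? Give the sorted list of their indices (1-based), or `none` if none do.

3

Numerically τ ≈ 1.61803 and τ' = −1/τ ≈ -0.61803.
candidate 1: (m,n)=(5,9) → π∥ = 5+9·τ ≈ 19.56231, π⊥ = 5+9·τ' ≈ -0.56231 ∉ [-0.5, 0.1) ⇒ out
candidate 2: (m,n)=(-22,5) → π∥ = -22+5·τ ≈ -13.90983, π⊥ = -22+5·τ' ≈ -25.09017 ∉ [-0.5, 0.1) ⇒ out
candidate 3: (m,n)=(8,13) → π∥ = 8+13·τ ≈ 29.03444, π⊥ = 8+13·τ' ≈ -0.03444 ∈ [-0.5, 0.1) ⇒ IN Λ
candidate 4: (m,n)=(4,9) → π∥ = 4+9·τ ≈ 18.56231, π⊥ = 4+9·τ' ≈ -1.56231 ∉ [-0.5, 0.1) ⇒ out
candidate 5: (m,n)=(-13,-13) → π∥ = -13-13·τ ≈ -34.03444, π⊥ = -13-13·τ' ≈ -4.96556 ∉ [-0.5, 0.1) ⇒ out
candidate 6: (m,n)=(7,13) → π∥ = 7+13·τ ≈ 28.03444, π⊥ = 7+13·τ' ≈ -1.03444 ∉ [-0.5, 0.1) ⇒ out
candidate 7: (m,n)=(6,12) → π∥ = 6+12·τ ≈ 25.41641, π⊥ = 6+12·τ' ≈ -1.41641 ∉ [-0.5, 0.1) ⇒ out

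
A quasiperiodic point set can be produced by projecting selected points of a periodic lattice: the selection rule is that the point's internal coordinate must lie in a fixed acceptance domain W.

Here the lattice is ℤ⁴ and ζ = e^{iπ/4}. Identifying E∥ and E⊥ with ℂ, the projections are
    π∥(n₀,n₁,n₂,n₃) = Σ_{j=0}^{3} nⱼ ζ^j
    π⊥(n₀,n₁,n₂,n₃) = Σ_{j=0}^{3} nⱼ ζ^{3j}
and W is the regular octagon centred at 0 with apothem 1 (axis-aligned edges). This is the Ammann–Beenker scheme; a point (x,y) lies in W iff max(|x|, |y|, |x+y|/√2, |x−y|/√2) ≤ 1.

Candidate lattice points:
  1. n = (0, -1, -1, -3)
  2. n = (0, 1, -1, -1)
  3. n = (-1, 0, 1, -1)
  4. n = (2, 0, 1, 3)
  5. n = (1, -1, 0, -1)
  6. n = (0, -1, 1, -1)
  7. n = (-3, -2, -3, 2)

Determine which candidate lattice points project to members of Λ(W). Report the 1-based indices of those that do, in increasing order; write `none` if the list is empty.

none

With ζ = e^{iπ/4} the internal vectors are ζ^0,ζ^3,ζ^6,ζ^9.
candidate 1: n = (0, -1, -1, -3) → π⊥ ≈ (-1.4142, -1.8284); max(|x|,|y|,|x±y|/√2) = 2.2929 > 1 ⇒ ∉ W
candidate 2: n = (0, 1, -1, -1) → π⊥ ≈ (-1.4142, +1.0000); max(|x|,|y|,|x±y|/√2) = 1.7071 > 1 ⇒ ∉ W
candidate 3: n = (-1, 0, 1, -1) → π⊥ ≈ (-1.7071, -1.7071); max(|x|,|y|,|x±y|/√2) = 2.4142 > 1 ⇒ ∉ W
candidate 4: n = (2, 0, 1, 3) → π⊥ ≈ (+4.1213, +1.1213); max(|x|,|y|,|x±y|/√2) = 4.1213 > 1 ⇒ ∉ W
candidate 5: n = (1, -1, 0, -1) → π⊥ ≈ (+1.0000, -1.4142); max(|x|,|y|,|x±y|/√2) = 1.7071 > 1 ⇒ ∉ W
candidate 6: n = (0, -1, 1, -1) → π⊥ ≈ (+0.0000, -2.4142); max(|x|,|y|,|x±y|/√2) = 2.4142 > 1 ⇒ ∉ W
candidate 7: n = (-3, -2, -3, 2) → π⊥ ≈ (-0.1716, +3.0000); max(|x|,|y|,|x±y|/√2) = 3.0000 > 1 ⇒ ∉ W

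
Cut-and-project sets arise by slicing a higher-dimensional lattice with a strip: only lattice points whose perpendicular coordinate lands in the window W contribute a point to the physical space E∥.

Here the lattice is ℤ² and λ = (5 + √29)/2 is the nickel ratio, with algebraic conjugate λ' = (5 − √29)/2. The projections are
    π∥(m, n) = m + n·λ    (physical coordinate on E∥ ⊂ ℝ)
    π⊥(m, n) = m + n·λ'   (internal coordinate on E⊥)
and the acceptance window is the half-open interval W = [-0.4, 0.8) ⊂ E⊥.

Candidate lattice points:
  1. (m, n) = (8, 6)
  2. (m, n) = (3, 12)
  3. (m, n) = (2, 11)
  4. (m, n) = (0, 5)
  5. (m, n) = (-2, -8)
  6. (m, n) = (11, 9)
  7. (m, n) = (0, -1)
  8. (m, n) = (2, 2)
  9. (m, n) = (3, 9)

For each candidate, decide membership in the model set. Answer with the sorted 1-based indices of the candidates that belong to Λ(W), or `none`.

2, 3, 7

Compute λ' = (5−√29)/2 = -0.1926, so π⊥(m,n) = m -0.1926·n.
candidate 1: (m,n)=(8,6) → π∥ = 8+6·λ ≈ 39.1555, π⊥ = 8+6·λ' ≈ 6.8445 ∉ [-0.4, 0.8) ⇒ out
candidate 2: (m,n)=(3,12) → π∥ = 3+12·λ ≈ 65.3110, π⊥ = 3+12·λ' ≈ 0.6890 ∈ [-0.4, 0.8) ⇒ IN Λ
candidate 3: (m,n)=(2,11) → π∥ = 2+11·λ ≈ 59.1184, π⊥ = 2+11·λ' ≈ -0.1184 ∈ [-0.4, 0.8) ⇒ IN Λ
candidate 4: (m,n)=(0,5) → π∥ = 0+5·λ ≈ 25.9629, π⊥ = 0+5·λ' ≈ -0.9629 ∉ [-0.4, 0.8) ⇒ out
candidate 5: (m,n)=(-2,-8) → π∥ = -2-8·λ ≈ -43.5407, π⊥ = -2-8·λ' ≈ -0.4593 ∉ [-0.4, 0.8) ⇒ out
candidate 6: (m,n)=(11,9) → π∥ = 11+9·λ ≈ 57.7332, π⊥ = 11+9·λ' ≈ 9.2668 ∉ [-0.4, 0.8) ⇒ out
candidate 7: (m,n)=(0,-1) → π∥ = 0-1·λ ≈ -5.1926, π⊥ = 0-1·λ' ≈ 0.1926 ∈ [-0.4, 0.8) ⇒ IN Λ
candidate 8: (m,n)=(2,2) → π∥ = 2+2·λ ≈ 12.3852, π⊥ = 2+2·λ' ≈ 1.6148 ∉ [-0.4, 0.8) ⇒ out
candidate 9: (m,n)=(3,9) → π∥ = 3+9·λ ≈ 49.7332, π⊥ = 3+9·λ' ≈ 1.2668 ∉ [-0.4, 0.8) ⇒ out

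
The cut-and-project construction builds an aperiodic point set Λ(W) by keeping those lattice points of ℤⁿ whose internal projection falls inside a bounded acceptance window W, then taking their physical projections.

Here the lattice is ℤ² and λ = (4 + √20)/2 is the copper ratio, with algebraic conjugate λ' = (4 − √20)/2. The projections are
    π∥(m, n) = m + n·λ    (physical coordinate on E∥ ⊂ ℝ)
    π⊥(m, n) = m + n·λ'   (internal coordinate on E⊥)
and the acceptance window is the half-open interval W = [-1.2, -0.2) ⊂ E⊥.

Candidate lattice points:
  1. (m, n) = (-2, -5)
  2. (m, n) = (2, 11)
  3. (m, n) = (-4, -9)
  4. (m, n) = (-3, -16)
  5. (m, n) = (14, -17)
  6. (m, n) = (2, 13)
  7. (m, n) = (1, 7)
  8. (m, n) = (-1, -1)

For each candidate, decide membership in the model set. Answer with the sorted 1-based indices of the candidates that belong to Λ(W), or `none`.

1, 2, 6, 7, 8

Compute λ' = (4−√20)/2 = -0.23607, so π⊥(m,n) = m -0.23607·n.
[1] lift (-2,-5): star map gives -0.81966; window check -1.2 ≤ -0.81966 < -0.2 is true → IN Λ
[2] lift (2,11): star map gives -0.59675; window check -1.2 ≤ -0.59675 < -0.2 is true → IN Λ
[3] lift (-4,-9): star map gives -1.87539; window check -1.2 ≤ -1.87539 < -0.2 is false → out
[4] lift (-3,-16): star map gives 0.77709; window check -1.2 ≤ 0.77709 < -0.2 is false → out
[5] lift (14,-17): star map gives 18.01316; window check -1.2 ≤ 18.01316 < -0.2 is false → out
[6] lift (2,13): star map gives -1.06888; window check -1.2 ≤ -1.06888 < -0.2 is true → IN Λ
[7] lift (1,7): star map gives -0.65248; window check -1.2 ≤ -0.65248 < -0.2 is true → IN Λ
[8] lift (-1,-1): star map gives -0.76393; window check -1.2 ≤ -0.76393 < -0.2 is true → IN Λ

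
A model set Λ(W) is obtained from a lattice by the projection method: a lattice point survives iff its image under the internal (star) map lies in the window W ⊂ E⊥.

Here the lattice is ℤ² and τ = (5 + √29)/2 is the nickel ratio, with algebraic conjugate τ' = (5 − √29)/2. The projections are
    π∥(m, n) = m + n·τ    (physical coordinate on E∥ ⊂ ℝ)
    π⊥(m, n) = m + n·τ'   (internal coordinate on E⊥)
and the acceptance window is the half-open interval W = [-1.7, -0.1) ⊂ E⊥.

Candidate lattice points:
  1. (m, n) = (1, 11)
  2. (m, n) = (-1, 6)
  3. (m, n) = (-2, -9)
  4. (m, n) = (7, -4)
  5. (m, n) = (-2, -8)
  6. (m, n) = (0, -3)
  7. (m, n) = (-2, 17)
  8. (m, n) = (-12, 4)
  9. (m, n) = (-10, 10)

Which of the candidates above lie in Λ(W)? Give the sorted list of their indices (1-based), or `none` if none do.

Compute τ' = (5−√29)/2 = -0.192582, so π⊥(m,n) = m -0.192582·n.
#1 (1,11): internal coord 1 + (11)·τ' = -1.118406; -1.118406 ∈ [-1.7, -0.1) → IN Λ
#2 (-1,6): internal coord -1 + (6)·τ' = -2.155494; -2.155494 ∉ [-1.7, -0.1) → out
#3 (-2,-9): internal coord -2 + (-9)·τ' = -0.266758; -0.266758 ∈ [-1.7, -0.1) → IN Λ
#4 (7,-4): internal coord 7 + (-4)·τ' = +7.770330; +7.770330 ∉ [-1.7, -0.1) → out
#5 (-2,-8): internal coord -2 + (-8)·τ' = -0.459341; -0.459341 ∈ [-1.7, -0.1) → IN Λ
#6 (0,-3): internal coord 0 + (-3)·τ' = +0.577747; +0.577747 ∉ [-1.7, -0.1) → out
#7 (-2,17): internal coord -2 + (17)·τ' = -5.273901; -5.273901 ∉ [-1.7, -0.1) → out
#8 (-12,4): internal coord -12 + (4)·τ' = -12.770330; -12.770330 ∉ [-1.7, -0.1) → out
#9 (-10,10): internal coord -10 + (10)·τ' = -11.925824; -11.925824 ∉ [-1.7, -0.1) → out

1, 3, 5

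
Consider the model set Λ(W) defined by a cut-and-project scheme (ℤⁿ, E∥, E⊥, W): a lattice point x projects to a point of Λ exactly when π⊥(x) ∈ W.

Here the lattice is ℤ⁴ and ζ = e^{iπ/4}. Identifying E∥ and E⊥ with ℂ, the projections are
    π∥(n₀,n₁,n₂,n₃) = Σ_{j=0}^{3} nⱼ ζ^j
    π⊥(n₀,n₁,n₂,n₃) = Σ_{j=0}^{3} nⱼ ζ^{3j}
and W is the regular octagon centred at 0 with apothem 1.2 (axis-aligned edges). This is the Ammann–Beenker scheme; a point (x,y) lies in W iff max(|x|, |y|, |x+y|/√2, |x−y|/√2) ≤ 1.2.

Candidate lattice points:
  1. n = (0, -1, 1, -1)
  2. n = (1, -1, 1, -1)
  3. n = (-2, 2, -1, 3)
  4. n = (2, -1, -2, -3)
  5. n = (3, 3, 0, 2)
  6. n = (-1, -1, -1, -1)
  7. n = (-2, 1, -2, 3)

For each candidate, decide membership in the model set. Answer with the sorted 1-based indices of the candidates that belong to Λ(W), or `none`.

Internal map: ζ^{3j} for j=0..3 gives (1,0), (−√2/2,√2/2), (0,−1), (√2/2,√2/2).
#1 (0, -1, 1, -1): internal (0.0000, -2.4142); octagon support 2.4142 vs apothem 1.2 → ∉ W
#2 (1, -1, 1, -1): internal (1.0000, -2.4142); octagon support 2.4142 vs apothem 1.2 → ∉ W
#3 (-2, 2, -1, 3): internal (-1.2929, 4.5355); octagon support 4.5355 vs apothem 1.2 → ∉ W
#4 (2, -1, -2, -3): internal (0.5858, -0.8284); octagon support 1.0000 vs apothem 1.2 → ∈ W
#5 (3, 3, 0, 2): internal (2.2929, 3.5355); octagon support 4.1213 vs apothem 1.2 → ∉ W
#6 (-1, -1, -1, -1): internal (-1.0000, -0.4142); octagon support 1.0000 vs apothem 1.2 → ∈ W
#7 (-2, 1, -2, 3): internal (-0.5858, 4.8284); octagon support 4.8284 vs apothem 1.2 → ∉ W

4, 6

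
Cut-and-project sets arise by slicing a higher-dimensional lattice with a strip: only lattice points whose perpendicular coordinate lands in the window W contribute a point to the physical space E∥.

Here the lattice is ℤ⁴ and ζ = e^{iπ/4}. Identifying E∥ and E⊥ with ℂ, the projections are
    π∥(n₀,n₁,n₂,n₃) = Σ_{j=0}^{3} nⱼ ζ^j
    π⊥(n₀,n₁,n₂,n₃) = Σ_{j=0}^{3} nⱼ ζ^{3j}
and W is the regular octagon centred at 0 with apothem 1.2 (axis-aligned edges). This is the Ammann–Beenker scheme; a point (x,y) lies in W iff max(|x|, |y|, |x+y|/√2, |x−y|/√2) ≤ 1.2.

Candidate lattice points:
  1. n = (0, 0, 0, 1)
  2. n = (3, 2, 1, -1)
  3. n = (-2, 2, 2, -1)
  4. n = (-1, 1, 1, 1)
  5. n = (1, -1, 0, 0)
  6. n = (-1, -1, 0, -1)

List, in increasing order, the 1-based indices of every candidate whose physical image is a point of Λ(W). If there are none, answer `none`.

Internal map: ζ^{3j} for j=0..3 gives (1,0), (−√2/2,√2/2), (0,−1), (√2/2,√2/2).
candidate 1: n = (0, 0, 0, 1) → π⊥ ≈ (+0.70711, +0.70711); max(|x|,|y|,|x±y|/√2) = 1.00000 ≤ 1.2 ⇒ ∈ W
candidate 2: n = (3, 2, 1, -1) → π⊥ ≈ (+0.87868, -0.29289); max(|x|,|y|,|x±y|/√2) = 0.87868 ≤ 1.2 ⇒ ∈ W
candidate 3: n = (-2, 2, 2, -1) → π⊥ ≈ (-4.12132, -1.29289); max(|x|,|y|,|x±y|/√2) = 4.12132 > 1.2 ⇒ ∉ W
candidate 4: n = (-1, 1, 1, 1) → π⊥ ≈ (-1.00000, +0.41421); max(|x|,|y|,|x±y|/√2) = 1.00000 ≤ 1.2 ⇒ ∈ W
candidate 5: n = (1, -1, 0, 0) → π⊥ ≈ (+1.70711, -0.70711); max(|x|,|y|,|x±y|/√2) = 1.70711 > 1.2 ⇒ ∉ W
candidate 6: n = (-1, -1, 0, -1) → π⊥ ≈ (-1.00000, -1.41421); max(|x|,|y|,|x±y|/√2) = 1.70711 > 1.2 ⇒ ∉ W

1, 2, 4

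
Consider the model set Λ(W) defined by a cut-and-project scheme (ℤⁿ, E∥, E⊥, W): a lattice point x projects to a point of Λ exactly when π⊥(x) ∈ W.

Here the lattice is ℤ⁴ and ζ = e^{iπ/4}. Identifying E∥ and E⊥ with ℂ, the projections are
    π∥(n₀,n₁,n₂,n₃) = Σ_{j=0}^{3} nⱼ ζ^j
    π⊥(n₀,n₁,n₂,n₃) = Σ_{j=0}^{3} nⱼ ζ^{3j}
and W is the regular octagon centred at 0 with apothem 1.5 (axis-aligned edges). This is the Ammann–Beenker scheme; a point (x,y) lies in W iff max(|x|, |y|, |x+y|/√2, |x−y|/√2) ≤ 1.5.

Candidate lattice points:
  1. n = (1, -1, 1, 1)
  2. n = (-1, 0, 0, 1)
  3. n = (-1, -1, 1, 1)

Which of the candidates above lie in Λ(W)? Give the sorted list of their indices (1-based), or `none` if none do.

2, 3

Internal map: ζ^{3j} for j=0..3 gives (1,0), (−√2/2,√2/2), (0,−1), (√2/2,√2/2).
candidate 1: n = (1, -1, 1, 1) → π⊥ ≈ (+2.41421, -1.00000); max(|x|,|y|,|x±y|/√2) = 2.41421 > 1.5 ⇒ ∉ W
candidate 2: n = (-1, 0, 0, 1) → π⊥ ≈ (-0.29289, +0.70711); max(|x|,|y|,|x±y|/√2) = 0.70711 ≤ 1.5 ⇒ ∈ W
candidate 3: n = (-1, -1, 1, 1) → π⊥ ≈ (+0.41421, -1.00000); max(|x|,|y|,|x±y|/√2) = 1.00000 ≤ 1.5 ⇒ ∈ W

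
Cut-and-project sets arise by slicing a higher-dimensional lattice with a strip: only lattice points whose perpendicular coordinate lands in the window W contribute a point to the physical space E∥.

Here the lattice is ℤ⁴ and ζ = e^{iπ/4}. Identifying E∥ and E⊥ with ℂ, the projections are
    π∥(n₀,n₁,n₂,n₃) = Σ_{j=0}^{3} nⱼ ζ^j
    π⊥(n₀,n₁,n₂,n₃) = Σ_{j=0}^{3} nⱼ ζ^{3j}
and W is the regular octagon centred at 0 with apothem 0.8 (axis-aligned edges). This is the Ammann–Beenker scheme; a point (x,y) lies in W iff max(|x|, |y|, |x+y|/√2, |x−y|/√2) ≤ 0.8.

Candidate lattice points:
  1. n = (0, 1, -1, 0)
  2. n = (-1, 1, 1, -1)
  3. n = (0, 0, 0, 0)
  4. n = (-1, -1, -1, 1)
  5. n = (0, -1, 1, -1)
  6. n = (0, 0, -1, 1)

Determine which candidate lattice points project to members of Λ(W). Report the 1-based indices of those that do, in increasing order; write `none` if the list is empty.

3

π⊥(n) = n₀ + n₁ζ³ + n₂ζ⁶ + n₃ζ⁹ where ζ = e^{iπ/4}.
candidate 1: n = (0, 1, -1, 0) → π⊥ ≈ (-0.707107, +1.707107); max(|x|,|y|,|x±y|/√2) = 1.707107 > 0.8 ⇒ ∉ W
candidate 2: n = (-1, 1, 1, -1) → π⊥ ≈ (-2.414214, -1.000000); max(|x|,|y|,|x±y|/√2) = 2.414214 > 0.8 ⇒ ∉ W
candidate 3: n = (0, 0, 0, 0) → π⊥ ≈ (+0.000000, +0.000000); max(|x|,|y|,|x±y|/√2) = 0.000000 ≤ 0.8 ⇒ ∈ W
candidate 4: n = (-1, -1, -1, 1) → π⊥ ≈ (+0.414214, +1.000000); max(|x|,|y|,|x±y|/√2) = 1.000000 > 0.8 ⇒ ∉ W
candidate 5: n = (0, -1, 1, -1) → π⊥ ≈ (+0.000000, -2.414214); max(|x|,|y|,|x±y|/√2) = 2.414214 > 0.8 ⇒ ∉ W
candidate 6: n = (0, 0, -1, 1) → π⊥ ≈ (+0.707107, +1.707107); max(|x|,|y|,|x±y|/√2) = 1.707107 > 0.8 ⇒ ∉ W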